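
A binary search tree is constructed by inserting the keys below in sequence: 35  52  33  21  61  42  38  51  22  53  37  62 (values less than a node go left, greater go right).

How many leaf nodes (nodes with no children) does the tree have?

Resulting structure (node: left, right):
  35: L=33, R=52
  52: L=42, R=61
  33: L=21, R=–
  21: L=–, R=22
  61: L=53, R=62
  42: L=38, R=51
  38: L=37, R=–
  51: L=–, R=–
  22: L=–, R=–
  53: L=–, R=–
  37: L=–, R=–
  62: L=–, R=–

Leaves: 22, 37, 51, 53, 62 — 5 in total.

5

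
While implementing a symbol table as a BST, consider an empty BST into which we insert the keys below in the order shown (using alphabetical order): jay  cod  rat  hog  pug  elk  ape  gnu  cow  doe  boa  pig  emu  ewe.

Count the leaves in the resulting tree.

Insert jay: tree is empty, so jay becomes the root.
Insert cod: cod < jay → go left. Place as left child of jay.
Insert rat: rat > jay → go right. Place as right child of jay.
Insert hog: hog < jay → go left; hog > cod → go right. Place as right child of cod.
Insert pug: pug > jay → go right; pug < rat → go left. Place as left child of rat.
Insert elk: elk < jay → go left; elk > cod → go right; elk < hog → go left. Place as left child of hog.
Insert ape: ape < jay → go left; ape < cod → go left. Place as left child of cod.
Insert gnu: gnu < jay → go left; gnu > cod → go right; gnu < hog → go left; gnu > elk → go right. Place as right child of elk.
Insert cow: cow < jay → go left; cow > cod → go right; cow < hog → go left; cow < elk → go left. Place as left child of elk.
Insert doe: doe < jay → go left; doe > cod → go right; doe < hog → go left; doe < elk → go left; doe > cow → go right. Place as right child of cow.
Insert boa: boa < jay → go left; boa < cod → go left; boa > ape → go right. Place as right child of ape.
Insert pig: pig > jay → go right; pig < rat → go left; pig < pug → go left. Place as left child of pug.
Insert emu: emu < jay → go left; emu > cod → go right; emu < hog → go left; emu > elk → go right; emu < gnu → go left. Place as left child of gnu.
Insert ewe: ewe < jay → go left; ewe > cod → go right; ewe < hog → go left; ewe > elk → go right; ewe < gnu → go left; ewe > emu → go right. Place as right child of emu.

Leaves: boa, doe, ewe, pig — 4 in total.

4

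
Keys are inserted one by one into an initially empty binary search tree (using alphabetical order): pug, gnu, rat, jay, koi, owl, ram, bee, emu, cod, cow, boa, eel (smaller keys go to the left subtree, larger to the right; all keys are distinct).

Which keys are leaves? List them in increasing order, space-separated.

Insert pug: tree is empty, so pug becomes the root.
Insert gnu: gnu < pug → go left. Place as left child of pug.
Insert rat: rat > pug → go right. Place as right child of pug.
Insert jay: jay < pug → go left; jay > gnu → go right. Place as right child of gnu.
Insert koi: koi < pug → go left; koi > gnu → go right; koi > jay → go right. Place as right child of jay.
Insert owl: owl < pug → go left; owl > gnu → go right; owl > jay → go right; owl > koi → go right. Place as right child of koi.
Insert ram: ram > pug → go right; ram < rat → go left. Place as left child of rat.
Insert bee: bee < pug → go left; bee < gnu → go left. Place as left child of gnu.
Insert emu: emu < pug → go left; emu < gnu → go left; emu > bee → go right. Place as right child of bee.
Insert cod: cod < pug → go left; cod < gnu → go left; cod > bee → go right; cod < emu → go left. Place as left child of emu.
Insert cow: cow < pug → go left; cow < gnu → go left; cow > bee → go right; cow < emu → go left; cow > cod → go right. Place as right child of cod.
Insert boa: boa < pug → go left; boa < gnu → go left; boa > bee → go right; boa < emu → go left; boa < cod → go left. Place as left child of cod.
Insert eel: eel < pug → go left; eel < gnu → go left; eel > bee → go right; eel < emu → go left; eel > cod → go right; eel > cow → go right. Place as right child of cow.

boa eel owl ram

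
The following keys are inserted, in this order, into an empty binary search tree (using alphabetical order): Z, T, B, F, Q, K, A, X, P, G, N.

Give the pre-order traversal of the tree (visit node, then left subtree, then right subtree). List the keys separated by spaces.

Z: root
T: left child of Z (depth 1)
B: left child of T (depth 2)
F: right child of B (depth 3)
Q: right child of F (depth 4)
K: left child of Q (depth 5)
A: left child of B (depth 3)
X: right child of T (depth 2)
P: right child of K (depth 6)
G: left child of K (depth 6)
N: left child of P (depth 7)

Z T B A F Q K G P N X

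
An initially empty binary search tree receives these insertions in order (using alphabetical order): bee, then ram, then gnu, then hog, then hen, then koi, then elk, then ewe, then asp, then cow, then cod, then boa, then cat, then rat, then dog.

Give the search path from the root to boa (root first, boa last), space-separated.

bee: root
ram: right child of bee (depth 1)
gnu: left child of ram (depth 2)
hog: right child of gnu (depth 3)
hen: left child of hog (depth 4)
koi: right child of hog (depth 4)
elk: left child of gnu (depth 3)
ewe: right child of elk (depth 4)
asp: left child of bee (depth 1)
cow: left child of elk (depth 4)
cod: left child of cow (depth 5)
boa: left child of cod (depth 6)
cat: right child of boa (depth 7)
rat: right child of ram (depth 2)
dog: right child of cow (depth 5)

bee ram gnu elk cow cod boa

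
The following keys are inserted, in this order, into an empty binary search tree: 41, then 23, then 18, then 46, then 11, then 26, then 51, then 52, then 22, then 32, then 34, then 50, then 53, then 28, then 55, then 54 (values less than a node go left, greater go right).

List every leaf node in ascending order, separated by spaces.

11 22 28 34 50 54

41: root
23: left child of 41 (depth 1)
18: left child of 23 (depth 2)
46: right child of 41 (depth 1)
11: left child of 18 (depth 3)
26: right child of 23 (depth 2)
51: right child of 46 (depth 2)
52: right child of 51 (depth 3)
22: right child of 18 (depth 3)
32: right child of 26 (depth 3)
34: right child of 32 (depth 4)
50: left child of 51 (depth 3)
53: right child of 52 (depth 4)
28: left child of 32 (depth 4)
55: right child of 53 (depth 5)
54: left child of 55 (depth 6)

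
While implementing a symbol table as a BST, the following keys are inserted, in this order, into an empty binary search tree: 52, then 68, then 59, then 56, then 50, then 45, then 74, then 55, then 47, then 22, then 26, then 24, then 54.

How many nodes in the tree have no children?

4

Insert 52: tree is empty, so 52 becomes the root.
Insert 68: 68 > 52 → go right. Place as right child of 52.
Insert 59: 59 > 52 → go right; 59 < 68 → go left. Place as left child of 68.
Insert 56: 56 > 52 → go right; 56 < 68 → go left; 56 < 59 → go left. Place as left child of 59.
Insert 50: 50 < 52 → go left. Place as left child of 52.
Insert 45: 45 < 52 → go left; 45 < 50 → go left. Place as left child of 50.
Insert 74: 74 > 52 → go right; 74 > 68 → go right. Place as right child of 68.
Insert 55: 55 > 52 → go right; 55 < 68 → go left; 55 < 59 → go left; 55 < 56 → go left. Place as left child of 56.
Insert 47: 47 < 52 → go left; 47 < 50 → go left; 47 > 45 → go right. Place as right child of 45.
Insert 22: 22 < 52 → go left; 22 < 50 → go left; 22 < 45 → go left. Place as left child of 45.
Insert 26: 26 < 52 → go left; 26 < 50 → go left; 26 < 45 → go left; 26 > 22 → go right. Place as right child of 22.
Insert 24: 24 < 52 → go left; 24 < 50 → go left; 24 < 45 → go left; 24 > 22 → go right; 24 < 26 → go left. Place as left child of 26.
Insert 54: 54 > 52 → go right; 54 < 68 → go left; 54 < 59 → go left; 54 < 56 → go left; 54 < 55 → go left. Place as left child of 55.

Leaves: 24, 47, 54, 74 — 4 in total.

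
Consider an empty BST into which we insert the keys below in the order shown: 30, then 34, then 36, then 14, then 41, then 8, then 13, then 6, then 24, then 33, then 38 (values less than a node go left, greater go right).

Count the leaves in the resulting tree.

30: root
34: right child of 30 (depth 1)
36: right child of 34 (depth 2)
14: left child of 30 (depth 1)
41: right child of 36 (depth 3)
8: left child of 14 (depth 2)
13: right child of 8 (depth 3)
6: left child of 8 (depth 3)
24: right child of 14 (depth 2)
33: left child of 34 (depth 2)
38: left child of 41 (depth 4)

Leaves: 6, 13, 24, 33, 38 — 5 in total.

5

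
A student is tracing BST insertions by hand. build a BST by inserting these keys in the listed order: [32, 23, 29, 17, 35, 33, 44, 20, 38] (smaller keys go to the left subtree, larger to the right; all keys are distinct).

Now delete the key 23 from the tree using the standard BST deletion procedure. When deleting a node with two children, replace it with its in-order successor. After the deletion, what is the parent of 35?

32: root
23: left child of 32 (depth 1)
29: right child of 23 (depth 2)
17: left child of 23 (depth 2)
35: right child of 32 (depth 1)
33: left child of 35 (depth 2)
44: right child of 35 (depth 2)
20: right child of 17 (depth 3)
38: left child of 44 (depth 3)

Delete 23 (two children — replace with in-order successor).
After deletion, 35's parent is 32.

32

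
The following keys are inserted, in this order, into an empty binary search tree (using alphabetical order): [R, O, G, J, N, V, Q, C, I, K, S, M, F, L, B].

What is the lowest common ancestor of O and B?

Insert R: tree is empty, so R becomes the root.
Insert O: O < R → go left. Place as left child of R.
Insert G: G < R → go left; G < O → go left. Place as left child of O.
Insert J: J < R → go left; J < O → go left; J > G → go right. Place as right child of G.
Insert N: N < R → go left; N < O → go left; N > G → go right; N > J → go right. Place as right child of J.
Insert V: V > R → go right. Place as right child of R.
Insert Q: Q < R → go left; Q > O → go right. Place as right child of O.
Insert C: C < R → go left; C < O → go left; C < G → go left. Place as left child of G.
Insert I: I < R → go left; I < O → go left; I > G → go right; I < J → go left. Place as left child of J.
Insert K: K < R → go left; K < O → go left; K > G → go right; K > J → go right; K < N → go left. Place as left child of N.
Insert S: S > R → go right; S < V → go left. Place as left child of V.
Insert M: M < R → go left; M < O → go left; M > G → go right; M > J → go right; M < N → go left; M > K → go right. Place as right child of K.
Insert F: F < R → go left; F < O → go left; F < G → go left; F > C → go right. Place as right child of C.
Insert L: L < R → go left; L < O → go left; L > G → go right; L > J → go right; L < N → go left; L > K → go right; L < M → go left. Place as left child of M.
Insert B: B < R → go left; B < O → go left; B < G → go left; B < C → go left. Place as left child of C.

Path to O: R → O
Path to B: R → O → G → C → B
O lies on both paths and is an ancestor of the other node.

O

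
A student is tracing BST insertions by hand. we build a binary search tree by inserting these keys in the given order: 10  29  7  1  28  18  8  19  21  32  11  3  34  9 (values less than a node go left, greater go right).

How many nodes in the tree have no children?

Insert 10: tree is empty, so 10 becomes the root.
Insert 29: 29 > 10 → go right. Place as right child of 10.
Insert 7: 7 < 10 → go left. Place as left child of 10.
Insert 1: 1 < 10 → go left; 1 < 7 → go left. Place as left child of 7.
Insert 28: 28 > 10 → go right; 28 < 29 → go left. Place as left child of 29.
Insert 18: 18 > 10 → go right; 18 < 29 → go left; 18 < 28 → go left. Place as left child of 28.
Insert 8: 8 < 10 → go left; 8 > 7 → go right. Place as right child of 7.
Insert 19: 19 > 10 → go right; 19 < 29 → go left; 19 < 28 → go left; 19 > 18 → go right. Place as right child of 18.
Insert 21: 21 > 10 → go right; 21 < 29 → go left; 21 < 28 → go left; 21 > 18 → go right; 21 > 19 → go right. Place as right child of 19.
Insert 32: 32 > 10 → go right; 32 > 29 → go right. Place as right child of 29.
Insert 11: 11 > 10 → go right; 11 < 29 → go left; 11 < 28 → go left; 11 < 18 → go left. Place as left child of 18.
Insert 3: 3 < 10 → go left; 3 < 7 → go left; 3 > 1 → go right. Place as right child of 1.
Insert 34: 34 > 10 → go right; 34 > 29 → go right; 34 > 32 → go right. Place as right child of 32.
Insert 9: 9 < 10 → go left; 9 > 7 → go right; 9 > 8 → go right. Place as right child of 8.

Leaves: 3, 9, 11, 21, 34 — 5 in total.

5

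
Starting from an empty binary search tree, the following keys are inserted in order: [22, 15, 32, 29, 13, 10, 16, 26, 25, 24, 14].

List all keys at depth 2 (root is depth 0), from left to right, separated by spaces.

13 16 29

22: root
15: left child of 22 (depth 1)
32: right child of 22 (depth 1)
29: left child of 32 (depth 2)
13: left child of 15 (depth 2)
10: left child of 13 (depth 3)
16: right child of 15 (depth 2)
26: left child of 29 (depth 3)
25: left child of 26 (depth 4)
24: left child of 25 (depth 5)
14: right child of 13 (depth 3)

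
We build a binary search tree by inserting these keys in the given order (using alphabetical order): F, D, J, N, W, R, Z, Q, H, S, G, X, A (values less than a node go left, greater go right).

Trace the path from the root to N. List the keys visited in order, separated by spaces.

F J N

F: root
D: left child of F (depth 1)
J: right child of F (depth 1)
N: right child of J (depth 2)
W: right child of N (depth 3)
R: left child of W (depth 4)
Z: right child of W (depth 4)
Q: left child of R (depth 5)
H: left child of J (depth 2)
S: right child of R (depth 5)
G: left child of H (depth 3)
X: left child of Z (depth 5)
A: left child of D (depth 2)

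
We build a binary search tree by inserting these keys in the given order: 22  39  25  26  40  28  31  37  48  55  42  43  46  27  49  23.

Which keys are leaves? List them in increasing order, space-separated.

Insert 22: tree is empty, so 22 becomes the root.
Insert 39: 39 > 22 → go right. Place as right child of 22.
Insert 25: 25 > 22 → go right; 25 < 39 → go left. Place as left child of 39.
Insert 26: 26 > 22 → go right; 26 < 39 → go left; 26 > 25 → go right. Place as right child of 25.
Insert 40: 40 > 22 → go right; 40 > 39 → go right. Place as right child of 39.
Insert 28: 28 > 22 → go right; 28 < 39 → go left; 28 > 25 → go right; 28 > 26 → go right. Place as right child of 26.
Insert 31: 31 > 22 → go right; 31 < 39 → go left; 31 > 25 → go right; 31 > 26 → go right; 31 > 28 → go right. Place as right child of 28.
Insert 37: 37 > 22 → go right; 37 < 39 → go left; 37 > 25 → go right; 37 > 26 → go right; 37 > 28 → go right; 37 > 31 → go right. Place as right child of 31.
Insert 48: 48 > 22 → go right; 48 > 39 → go right; 48 > 40 → go right. Place as right child of 40.
Insert 55: 55 > 22 → go right; 55 > 39 → go right; 55 > 40 → go right; 55 > 48 → go right. Place as right child of 48.
Insert 42: 42 > 22 → go right; 42 > 39 → go right; 42 > 40 → go right; 42 < 48 → go left. Place as left child of 48.
Insert 43: 43 > 22 → go right; 43 > 39 → go right; 43 > 40 → go right; 43 < 48 → go left; 43 > 42 → go right. Place as right child of 42.
Insert 46: 46 > 22 → go right; 46 > 39 → go right; 46 > 40 → go right; 46 < 48 → go left; 46 > 42 → go right; 46 > 43 → go right. Place as right child of 43.
Insert 27: 27 > 22 → go right; 27 < 39 → go left; 27 > 25 → go right; 27 > 26 → go right; 27 < 28 → go left. Place as left child of 28.
Insert 49: 49 > 22 → go right; 49 > 39 → go right; 49 > 40 → go right; 49 > 48 → go right; 49 < 55 → go left. Place as left child of 55.
Insert 23: 23 > 22 → go right; 23 < 39 → go left; 23 < 25 → go left. Place as left child of 25.

23 27 37 46 49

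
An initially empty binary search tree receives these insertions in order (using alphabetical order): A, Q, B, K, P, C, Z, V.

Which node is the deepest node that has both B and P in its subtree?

B

Resulting structure (node: left, right):
  A: L=–, R=Q
  Q: L=B, R=Z
  B: L=–, R=K
  K: L=C, R=P
  P: L=–, R=–
  C: L=–, R=–
  Z: L=V, R=–
  V: L=–, R=–

Path to B: A → Q → B
Path to P: A → Q → B → K → P
B lies on both paths and is an ancestor of the other node.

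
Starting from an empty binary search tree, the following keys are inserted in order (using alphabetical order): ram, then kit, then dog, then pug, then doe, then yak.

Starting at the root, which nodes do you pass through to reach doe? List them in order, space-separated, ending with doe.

ram kit dog doe

Insert ram: tree is empty, so ram becomes the root.
Insert kit: kit < ram → go left. Place as left child of ram.
Insert dog: dog < ram → go left; dog < kit → go left. Place as left child of kit.
Insert pug: pug < ram → go left; pug > kit → go right. Place as right child of kit.
Insert doe: doe < ram → go left; doe < kit → go left; doe < dog → go left. Place as left child of dog.
Insert yak: yak > ram → go right. Place as right child of ram.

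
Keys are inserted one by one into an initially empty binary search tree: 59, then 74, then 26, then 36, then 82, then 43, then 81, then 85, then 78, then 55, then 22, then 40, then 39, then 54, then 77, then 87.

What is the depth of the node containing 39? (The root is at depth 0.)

59: root
74: right child of 59 (depth 1)
26: left child of 59 (depth 1)
36: right child of 26 (depth 2)
82: right child of 74 (depth 2)
43: right child of 36 (depth 3)
81: left child of 82 (depth 3)
85: right child of 82 (depth 3)
78: left child of 81 (depth 4)
55: right child of 43 (depth 4)
22: left child of 26 (depth 2)
40: left child of 43 (depth 4)
39: left child of 40 (depth 5)
54: left child of 55 (depth 5)
77: left child of 78 (depth 5)
87: right child of 85 (depth 4)

Path to 39: 59 → 26 → 36 → 43 → 40 → 39, which is 5 edges.

5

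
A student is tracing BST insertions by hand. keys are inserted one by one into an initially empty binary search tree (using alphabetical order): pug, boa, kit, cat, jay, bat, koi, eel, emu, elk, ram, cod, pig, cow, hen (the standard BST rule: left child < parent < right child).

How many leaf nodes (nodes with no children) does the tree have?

Resulting structure (node: left, right):
  pug: L=boa, R=ram
  boa: L=bat, R=kit
  kit: L=cat, R=koi
  cat: L=–, R=jay
  jay: L=eel, R=–
  bat: L=–, R=–
  koi: L=–, R=pig
  eel: L=cod, R=emu
  emu: L=elk, R=hen
  elk: L=–, R=–
  ram: L=–, R=–
  cod: L=–, R=cow
  pig: L=–, R=–
  cow: L=–, R=–
  hen: L=–, R=–

Leaves: bat, cow, elk, hen, pig, ram — 6 in total.

6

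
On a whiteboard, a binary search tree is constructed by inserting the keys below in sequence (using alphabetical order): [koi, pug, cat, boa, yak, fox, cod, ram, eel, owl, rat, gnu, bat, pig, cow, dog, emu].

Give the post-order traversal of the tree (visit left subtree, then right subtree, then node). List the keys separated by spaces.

bat boa dog cow emu eel cod gnu fox cat pig owl rat ram yak pug koi

Insert koi: tree is empty, so koi becomes the root.
Insert pug: pug > koi → go right. Place as right child of koi.
Insert cat: cat < koi → go left. Place as left child of koi.
Insert boa: boa < koi → go left; boa < cat → go left. Place as left child of cat.
Insert yak: yak > koi → go right; yak > pug → go right. Place as right child of pug.
Insert fox: fox < koi → go left; fox > cat → go right. Place as right child of cat.
Insert cod: cod < koi → go left; cod > cat → go right; cod < fox → go left. Place as left child of fox.
Insert ram: ram > koi → go right; ram > pug → go right; ram < yak → go left. Place as left child of yak.
Insert eel: eel < koi → go left; eel > cat → go right; eel < fox → go left; eel > cod → go right. Place as right child of cod.
Insert owl: owl > koi → go right; owl < pug → go left. Place as left child of pug.
Insert rat: rat > koi → go right; rat > pug → go right; rat < yak → go left; rat > ram → go right. Place as right child of ram.
Insert gnu: gnu < koi → go left; gnu > cat → go right; gnu > fox → go right. Place as right child of fox.
Insert bat: bat < koi → go left; bat < cat → go left; bat < boa → go left. Place as left child of boa.
Insert pig: pig > koi → go right; pig < pug → go left; pig > owl → go right. Place as right child of owl.
Insert cow: cow < koi → go left; cow > cat → go right; cow < fox → go left; cow > cod → go right; cow < eel → go left. Place as left child of eel.
Insert dog: dog < koi → go left; dog > cat → go right; dog < fox → go left; dog > cod → go right; dog < eel → go left; dog > cow → go right. Place as right child of cow.
Insert emu: emu < koi → go left; emu > cat → go right; emu < fox → go left; emu > cod → go right; emu > eel → go right. Place as right child of eel.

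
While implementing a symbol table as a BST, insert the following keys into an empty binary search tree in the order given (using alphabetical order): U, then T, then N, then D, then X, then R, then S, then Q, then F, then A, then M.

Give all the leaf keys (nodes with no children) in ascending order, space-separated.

A M Q S X

U: root
T: left child of U (depth 1)
N: left child of T (depth 2)
D: left child of N (depth 3)
X: right child of U (depth 1)
R: right child of N (depth 3)
S: right child of R (depth 4)
Q: left child of R (depth 4)
F: right child of D (depth 4)
A: left child of D (depth 4)
M: right child of F (depth 5)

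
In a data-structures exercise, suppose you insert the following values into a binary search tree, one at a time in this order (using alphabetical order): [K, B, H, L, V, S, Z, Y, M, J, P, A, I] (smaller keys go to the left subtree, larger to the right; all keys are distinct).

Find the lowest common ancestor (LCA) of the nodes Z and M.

V

Resulting structure (node: left, right):
  K: L=B, R=L
  B: L=A, R=H
  H: L=–, R=J
  L: L=–, R=V
  V: L=S, R=Z
  S: L=M, R=–
  Z: L=Y, R=–
  Y: L=–, R=–
  M: L=–, R=P
  J: L=I, R=–
  P: L=–, R=–
  A: L=–, R=–
  I: L=–, R=–

Path to Z: K → L → V → Z
Path to M: K → L → V → S → M
The paths share a prefix ending at V, then split left and right.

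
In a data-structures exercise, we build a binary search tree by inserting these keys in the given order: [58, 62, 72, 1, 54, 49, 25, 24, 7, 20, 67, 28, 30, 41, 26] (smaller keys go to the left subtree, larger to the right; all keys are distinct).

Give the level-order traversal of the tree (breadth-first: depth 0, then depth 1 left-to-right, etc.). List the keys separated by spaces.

58: root
62: right child of 58 (depth 1)
72: right child of 62 (depth 2)
1: left child of 58 (depth 1)
54: right child of 1 (depth 2)
49: left child of 54 (depth 3)
25: left child of 49 (depth 4)
24: left child of 25 (depth 5)
7: left child of 24 (depth 6)
20: right child of 7 (depth 7)
67: left child of 72 (depth 3)
28: right child of 25 (depth 5)
30: right child of 28 (depth 6)
41: right child of 30 (depth 7)
26: left child of 28 (depth 6)

58 1 62 54 72 49 67 25 24 28 7 26 30 20 41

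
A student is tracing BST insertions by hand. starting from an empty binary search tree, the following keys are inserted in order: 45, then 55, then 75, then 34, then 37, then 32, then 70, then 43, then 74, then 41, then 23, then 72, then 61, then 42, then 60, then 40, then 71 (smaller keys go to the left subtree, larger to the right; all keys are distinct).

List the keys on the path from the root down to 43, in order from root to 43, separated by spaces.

Insert 45: tree is empty, so 45 becomes the root.
Insert 55: 55 > 45 → go right. Place as right child of 45.
Insert 75: 75 > 45 → go right; 75 > 55 → go right. Place as right child of 55.
Insert 34: 34 < 45 → go left. Place as left child of 45.
Insert 37: 37 < 45 → go left; 37 > 34 → go right. Place as right child of 34.
Insert 32: 32 < 45 → go left; 32 < 34 → go left. Place as left child of 34.
Insert 70: 70 > 45 → go right; 70 > 55 → go right; 70 < 75 → go left. Place as left child of 75.
Insert 43: 43 < 45 → go left; 43 > 34 → go right; 43 > 37 → go right. Place as right child of 37.
Insert 74: 74 > 45 → go right; 74 > 55 → go right; 74 < 75 → go left; 74 > 70 → go right. Place as right child of 70.
Insert 41: 41 < 45 → go left; 41 > 34 → go right; 41 > 37 → go right; 41 < 43 → go left. Place as left child of 43.
Insert 23: 23 < 45 → go left; 23 < 34 → go left; 23 < 32 → go left. Place as left child of 32.
Insert 72: 72 > 45 → go right; 72 > 55 → go right; 72 < 75 → go left; 72 > 70 → go right; 72 < 74 → go left. Place as left child of 74.
Insert 61: 61 > 45 → go right; 61 > 55 → go right; 61 < 75 → go left; 61 < 70 → go left. Place as left child of 70.
Insert 42: 42 < 45 → go left; 42 > 34 → go right; 42 > 37 → go right; 42 < 43 → go left; 42 > 41 → go right. Place as right child of 41.
Insert 60: 60 > 45 → go right; 60 > 55 → go right; 60 < 75 → go left; 60 < 70 → go left; 60 < 61 → go left. Place as left child of 61.
Insert 40: 40 < 45 → go left; 40 > 34 → go right; 40 > 37 → go right; 40 < 43 → go left; 40 < 41 → go left. Place as left child of 41.
Insert 71: 71 > 45 → go right; 71 > 55 → go right; 71 < 75 → go left; 71 > 70 → go right; 71 < 74 → go left; 71 < 72 → go left. Place as left child of 72.

45 34 37 43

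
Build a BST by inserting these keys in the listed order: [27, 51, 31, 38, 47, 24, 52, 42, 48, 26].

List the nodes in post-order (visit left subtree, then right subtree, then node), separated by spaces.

26 24 42 48 47 38 31 52 51 27

27: root
51: right child of 27 (depth 1)
31: left child of 51 (depth 2)
38: right child of 31 (depth 3)
47: right child of 38 (depth 4)
24: left child of 27 (depth 1)
52: right child of 51 (depth 2)
42: left child of 47 (depth 5)
48: right child of 47 (depth 5)
26: right child of 24 (depth 2)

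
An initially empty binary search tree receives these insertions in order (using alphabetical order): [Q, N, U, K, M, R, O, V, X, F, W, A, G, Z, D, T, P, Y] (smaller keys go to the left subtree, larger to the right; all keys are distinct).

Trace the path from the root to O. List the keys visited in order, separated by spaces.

Q N O

Insert Q: tree is empty, so Q becomes the root.
Insert N: N < Q → go left. Place as left child of Q.
Insert U: U > Q → go right. Place as right child of Q.
Insert K: K < Q → go left; K < N → go left. Place as left child of N.
Insert M: M < Q → go left; M < N → go left; M > K → go right. Place as right child of K.
Insert R: R > Q → go right; R < U → go left. Place as left child of U.
Insert O: O < Q → go left; O > N → go right. Place as right child of N.
Insert V: V > Q → go right; V > U → go right. Place as right child of U.
Insert X: X > Q → go right; X > U → go right; X > V → go right. Place as right child of V.
Insert F: F < Q → go left; F < N → go left; F < K → go left. Place as left child of K.
Insert W: W > Q → go right; W > U → go right; W > V → go right; W < X → go left. Place as left child of X.
Insert A: A < Q → go left; A < N → go left; A < K → go left; A < F → go left. Place as left child of F.
Insert G: G < Q → go left; G < N → go left; G < K → go left; G > F → go right. Place as right child of F.
Insert Z: Z > Q → go right; Z > U → go right; Z > V → go right; Z > X → go right. Place as right child of X.
Insert D: D < Q → go left; D < N → go left; D < K → go left; D < F → go left; D > A → go right. Place as right child of A.
Insert T: T > Q → go right; T < U → go left; T > R → go right. Place as right child of R.
Insert P: P < Q → go left; P > N → go right; P > O → go right. Place as right child of O.
Insert Y: Y > Q → go right; Y > U → go right; Y > V → go right; Y > X → go right; Y < Z → go left. Place as left child of Z.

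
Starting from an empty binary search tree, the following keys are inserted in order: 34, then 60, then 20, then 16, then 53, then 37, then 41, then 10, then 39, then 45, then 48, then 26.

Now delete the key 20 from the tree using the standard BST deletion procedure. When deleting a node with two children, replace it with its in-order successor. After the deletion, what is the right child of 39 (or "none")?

Insert 34: tree is empty, so 34 becomes the root.
Insert 60: 60 > 34 → go right. Place as right child of 34.
Insert 20: 20 < 34 → go left. Place as left child of 34.
Insert 16: 16 < 34 → go left; 16 < 20 → go left. Place as left child of 20.
Insert 53: 53 > 34 → go right; 53 < 60 → go left. Place as left child of 60.
Insert 37: 37 > 34 → go right; 37 < 60 → go left; 37 < 53 → go left. Place as left child of 53.
Insert 41: 41 > 34 → go right; 41 < 60 → go left; 41 < 53 → go left; 41 > 37 → go right. Place as right child of 37.
Insert 10: 10 < 34 → go left; 10 < 20 → go left; 10 < 16 → go left. Place as left child of 16.
Insert 39: 39 > 34 → go right; 39 < 60 → go left; 39 < 53 → go left; 39 > 37 → go right; 39 < 41 → go left. Place as left child of 41.
Insert 45: 45 > 34 → go right; 45 < 60 → go left; 45 < 53 → go left; 45 > 37 → go right; 45 > 41 → go right. Place as right child of 41.
Insert 48: 48 > 34 → go right; 48 < 60 → go left; 48 < 53 → go left; 48 > 37 → go right; 48 > 41 → go right; 48 > 45 → go right. Place as right child of 45.
Insert 26: 26 < 34 → go left; 26 > 20 → go right. Place as right child of 20.

Delete 20 (two children — replace with in-order successor).
After deletion, 39's right child: none.

none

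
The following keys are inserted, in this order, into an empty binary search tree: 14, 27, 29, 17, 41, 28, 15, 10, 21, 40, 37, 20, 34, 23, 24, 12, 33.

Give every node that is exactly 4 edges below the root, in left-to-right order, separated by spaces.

20 23 40

Resulting structure (node: left, right):
  14: L=10, R=27
  27: L=17, R=29
  29: L=28, R=41
  17: L=15, R=21
  41: L=40, R=–
  28: L=–, R=–
  15: L=–, R=–
  10: L=–, R=12
  21: L=20, R=23
  40: L=37, R=–
  37: L=34, R=–
  20: L=–, R=–
  34: L=33, R=–
  23: L=–, R=24
  24: L=–, R=–
  12: L=–, R=–
  33: L=–, R=–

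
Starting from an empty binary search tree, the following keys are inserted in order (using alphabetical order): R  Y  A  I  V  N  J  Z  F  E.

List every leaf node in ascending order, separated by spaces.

E J V Z

R: root
Y: right child of R (depth 1)
A: left child of R (depth 1)
I: right child of A (depth 2)
V: left child of Y (depth 2)
N: right child of I (depth 3)
J: left child of N (depth 4)
Z: right child of Y (depth 2)
F: left child of I (depth 3)
E: left child of F (depth 4)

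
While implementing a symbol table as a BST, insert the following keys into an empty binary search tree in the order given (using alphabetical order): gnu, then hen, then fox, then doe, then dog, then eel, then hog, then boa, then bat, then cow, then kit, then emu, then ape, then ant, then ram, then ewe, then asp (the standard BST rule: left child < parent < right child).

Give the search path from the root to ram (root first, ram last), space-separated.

gnu: root
hen: right child of gnu (depth 1)
fox: left child of gnu (depth 1)
doe: left child of fox (depth 2)
dog: right child of doe (depth 3)
eel: right child of dog (depth 4)
hog: right child of hen (depth 2)
boa: left child of doe (depth 3)
bat: left child of boa (depth 4)
cow: right child of boa (depth 4)
kit: right child of hog (depth 3)
emu: right child of eel (depth 5)
ape: left child of bat (depth 5)
ant: left child of ape (depth 6)
ram: right child of kit (depth 4)
ewe: right child of emu (depth 6)
asp: right child of ape (depth 6)

gnu hen hog kit ram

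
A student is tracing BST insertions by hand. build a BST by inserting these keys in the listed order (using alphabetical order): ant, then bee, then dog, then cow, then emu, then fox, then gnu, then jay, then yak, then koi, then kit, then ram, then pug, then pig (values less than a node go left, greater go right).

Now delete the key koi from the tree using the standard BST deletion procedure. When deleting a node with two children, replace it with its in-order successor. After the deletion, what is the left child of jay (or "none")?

none

Insert ant: tree is empty, so ant becomes the root.
Insert bee: bee > ant → go right. Place as right child of ant.
Insert dog: dog > ant → go right; dog > bee → go right. Place as right child of bee.
Insert cow: cow > ant → go right; cow > bee → go right; cow < dog → go left. Place as left child of dog.
Insert emu: emu > ant → go right; emu > bee → go right; emu > dog → go right. Place as right child of dog.
Insert fox: fox > ant → go right; fox > bee → go right; fox > dog → go right; fox > emu → go right. Place as right child of emu.
Insert gnu: gnu > ant → go right; gnu > bee → go right; gnu > dog → go right; gnu > emu → go right; gnu > fox → go right. Place as right child of fox.
Insert jay: jay > ant → go right; jay > bee → go right; jay > dog → go right; jay > emu → go right; jay > fox → go right; jay > gnu → go right. Place as right child of gnu.
Insert yak: yak > ant → go right; yak > bee → go right; yak > dog → go right; yak > emu → go right; yak > fox → go right; yak > gnu → go right; yak > jay → go right. Place as right child of jay.
Insert koi: koi > ant → go right; koi > bee → go right; koi > dog → go right; koi > emu → go right; koi > fox → go right; koi > gnu → go right; koi > jay → go right; koi < yak → go left. Place as left child of yak.
Insert kit: kit > ant → go right; kit > bee → go right; kit > dog → go right; kit > emu → go right; kit > fox → go right; kit > gnu → go right; kit > jay → go right; kit < yak → go left; kit < koi → go left. Place as left child of koi.
Insert ram: ram > ant → go right; ram > bee → go right; ram > dog → go right; ram > emu → go right; ram > fox → go right; ram > gnu → go right; ram > jay → go right; ram < yak → go left; ram > koi → go right. Place as right child of koi.
Insert pug: pug > ant → go right; pug > bee → go right; pug > dog → go right; pug > emu → go right; pug > fox → go right; pug > gnu → go right; pug > jay → go right; pug < yak → go left; pug > koi → go right; pug < ram → go left. Place as left child of ram.
Insert pig: pig > ant → go right; pig > bee → go right; pig > dog → go right; pig > emu → go right; pig > fox → go right; pig > gnu → go right; pig > jay → go right; pig < yak → go left; pig > koi → go right; pig < ram → go left; pig < pug → go left. Place as left child of pug.

Delete koi (two children — replace with in-order successor).
After deletion, jay's left child: none.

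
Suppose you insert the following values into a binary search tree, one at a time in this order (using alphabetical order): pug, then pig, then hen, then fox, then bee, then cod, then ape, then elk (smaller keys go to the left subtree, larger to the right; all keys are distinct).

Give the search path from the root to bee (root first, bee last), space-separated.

pug pig hen fox bee

pug: root
pig: left child of pug (depth 1)
hen: left child of pig (depth 2)
fox: left child of hen (depth 3)
bee: left child of fox (depth 4)
cod: right child of bee (depth 5)
ape: left child of bee (depth 5)
elk: right child of cod (depth 6)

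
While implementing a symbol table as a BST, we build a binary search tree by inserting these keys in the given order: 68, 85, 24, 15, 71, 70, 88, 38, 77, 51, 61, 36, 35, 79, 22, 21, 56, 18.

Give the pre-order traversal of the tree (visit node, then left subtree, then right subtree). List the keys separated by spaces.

Insert 68: tree is empty, so 68 becomes the root.
Insert 85: 85 > 68 → go right. Place as right child of 68.
Insert 24: 24 < 68 → go left. Place as left child of 68.
Insert 15: 15 < 68 → go left; 15 < 24 → go left. Place as left child of 24.
Insert 71: 71 > 68 → go right; 71 < 85 → go left. Place as left child of 85.
Insert 70: 70 > 68 → go right; 70 < 85 → go left; 70 < 71 → go left. Place as left child of 71.
Insert 88: 88 > 68 → go right; 88 > 85 → go right. Place as right child of 85.
Insert 38: 38 < 68 → go left; 38 > 24 → go right. Place as right child of 24.
Insert 77: 77 > 68 → go right; 77 < 85 → go left; 77 > 71 → go right. Place as right child of 71.
Insert 51: 51 < 68 → go left; 51 > 24 → go right; 51 > 38 → go right. Place as right child of 38.
Insert 61: 61 < 68 → go left; 61 > 24 → go right; 61 > 38 → go right; 61 > 51 → go right. Place as right child of 51.
Insert 36: 36 < 68 → go left; 36 > 24 → go right; 36 < 38 → go left. Place as left child of 38.
Insert 35: 35 < 68 → go left; 35 > 24 → go right; 35 < 38 → go left; 35 < 36 → go left. Place as left child of 36.
Insert 79: 79 > 68 → go right; 79 < 85 → go left; 79 > 71 → go right; 79 > 77 → go right. Place as right child of 77.
Insert 22: 22 < 68 → go left; 22 < 24 → go left; 22 > 15 → go right. Place as right child of 15.
Insert 21: 21 < 68 → go left; 21 < 24 → go left; 21 > 15 → go right; 21 < 22 → go left. Place as left child of 22.
Insert 56: 56 < 68 → go left; 56 > 24 → go right; 56 > 38 → go right; 56 > 51 → go right; 56 < 61 → go left. Place as left child of 61.
Insert 18: 18 < 68 → go left; 18 < 24 → go left; 18 > 15 → go right; 18 < 22 → go left; 18 < 21 → go left. Place as left child of 21.

68 24 15 22 21 18 38 36 35 51 61 56 85 71 70 77 79 88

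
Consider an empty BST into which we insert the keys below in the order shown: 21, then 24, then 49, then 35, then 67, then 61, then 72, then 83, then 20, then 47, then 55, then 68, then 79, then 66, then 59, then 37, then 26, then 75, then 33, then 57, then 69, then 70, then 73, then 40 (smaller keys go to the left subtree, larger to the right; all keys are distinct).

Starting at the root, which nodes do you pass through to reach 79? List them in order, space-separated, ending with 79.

21 24 49 67 72 83 79

Insert 21: tree is empty, so 21 becomes the root.
Insert 24: 24 > 21 → go right. Place as right child of 21.
Insert 49: 49 > 21 → go right; 49 > 24 → go right. Place as right child of 24.
Insert 35: 35 > 21 → go right; 35 > 24 → go right; 35 < 49 → go left. Place as left child of 49.
Insert 67: 67 > 21 → go right; 67 > 24 → go right; 67 > 49 → go right. Place as right child of 49.
Insert 61: 61 > 21 → go right; 61 > 24 → go right; 61 > 49 → go right; 61 < 67 → go left. Place as left child of 67.
Insert 72: 72 > 21 → go right; 72 > 24 → go right; 72 > 49 → go right; 72 > 67 → go right. Place as right child of 67.
Insert 83: 83 > 21 → go right; 83 > 24 → go right; 83 > 49 → go right; 83 > 67 → go right; 83 > 72 → go right. Place as right child of 72.
Insert 20: 20 < 21 → go left. Place as left child of 21.
Insert 47: 47 > 21 → go right; 47 > 24 → go right; 47 < 49 → go left; 47 > 35 → go right. Place as right child of 35.
Insert 55: 55 > 21 → go right; 55 > 24 → go right; 55 > 49 → go right; 55 < 67 → go left; 55 < 61 → go left. Place as left child of 61.
Insert 68: 68 > 21 → go right; 68 > 24 → go right; 68 > 49 → go right; 68 > 67 → go right; 68 < 72 → go left. Place as left child of 72.
Insert 79: 79 > 21 → go right; 79 > 24 → go right; 79 > 49 → go right; 79 > 67 → go right; 79 > 72 → go right; 79 < 83 → go left. Place as left child of 83.
Insert 66: 66 > 21 → go right; 66 > 24 → go right; 66 > 49 → go right; 66 < 67 → go left; 66 > 61 → go right. Place as right child of 61.
Insert 59: 59 > 21 → go right; 59 > 24 → go right; 59 > 49 → go right; 59 < 67 → go left; 59 < 61 → go left; 59 > 55 → go right. Place as right child of 55.
Insert 37: 37 > 21 → go right; 37 > 24 → go right; 37 < 49 → go left; 37 > 35 → go right; 37 < 47 → go left. Place as left child of 47.
Insert 26: 26 > 21 → go right; 26 > 24 → go right; 26 < 49 → go left; 26 < 35 → go left. Place as left child of 35.
Insert 75: 75 > 21 → go right; 75 > 24 → go right; 75 > 49 → go right; 75 > 67 → go right; 75 > 72 → go right; 75 < 83 → go left; 75 < 79 → go left. Place as left child of 79.
Insert 33: 33 > 21 → go right; 33 > 24 → go right; 33 < 49 → go left; 33 < 35 → go left; 33 > 26 → go right. Place as right child of 26.
Insert 57: 57 > 21 → go right; 57 > 24 → go right; 57 > 49 → go right; 57 < 67 → go left; 57 < 61 → go left; 57 > 55 → go right; 57 < 59 → go left. Place as left child of 59.
Insert 69: 69 > 21 → go right; 69 > 24 → go right; 69 > 49 → go right; 69 > 67 → go right; 69 < 72 → go left; 69 > 68 → go right. Place as right child of 68.
Insert 70: 70 > 21 → go right; 70 > 24 → go right; 70 > 49 → go right; 70 > 67 → go right; 70 < 72 → go left; 70 > 68 → go right; 70 > 69 → go right. Place as right child of 69.
Insert 73: 73 > 21 → go right; 73 > 24 → go right; 73 > 49 → go right; 73 > 67 → go right; 73 > 72 → go right; 73 < 83 → go left; 73 < 79 → go left; 73 < 75 → go left. Place as left child of 75.
Insert 40: 40 > 21 → go right; 40 > 24 → go right; 40 < 49 → go left; 40 > 35 → go right; 40 < 47 → go left; 40 > 37 → go right. Place as right child of 37.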